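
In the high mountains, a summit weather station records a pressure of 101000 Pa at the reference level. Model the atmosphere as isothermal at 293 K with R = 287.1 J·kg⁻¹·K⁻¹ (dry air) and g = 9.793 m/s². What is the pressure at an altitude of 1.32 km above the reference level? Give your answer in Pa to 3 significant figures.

P ≈ 86600 Pa

Scale height: H = RT/g = 287.1 × 293 / 9.793 = 8589.8 m.
Barometric formula: P = P₀ exp(−z/H).
z/H = 1320.0/8589.8 = 0.15367; exp(−0.15367) = 0.85755.
P = 101000 × 0.85755 = 86613 Pa.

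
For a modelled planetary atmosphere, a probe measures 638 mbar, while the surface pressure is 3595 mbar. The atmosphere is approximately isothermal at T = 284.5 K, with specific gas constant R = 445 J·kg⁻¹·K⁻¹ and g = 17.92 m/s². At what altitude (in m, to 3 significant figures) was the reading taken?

Scale height: H = RT/g = 445 × 284.5 / 17.92 = 7064.9 m.
Invert the barometric formula: z = H ln(P₀/P).
P₀/P = 3595/638 = 5.6348; ln(5.6348) = 1.7290.
z = 7064.9 × 1.7290 = 12215 m.

z ≈ 12200 m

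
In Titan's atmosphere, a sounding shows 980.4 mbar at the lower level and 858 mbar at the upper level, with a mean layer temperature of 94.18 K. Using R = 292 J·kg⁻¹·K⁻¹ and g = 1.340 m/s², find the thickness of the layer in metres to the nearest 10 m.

Δz ≈ 2740 m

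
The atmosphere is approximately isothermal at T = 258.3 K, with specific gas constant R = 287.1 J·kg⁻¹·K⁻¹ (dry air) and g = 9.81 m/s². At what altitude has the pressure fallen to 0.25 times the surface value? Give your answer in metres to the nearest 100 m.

z ≈ 10500 m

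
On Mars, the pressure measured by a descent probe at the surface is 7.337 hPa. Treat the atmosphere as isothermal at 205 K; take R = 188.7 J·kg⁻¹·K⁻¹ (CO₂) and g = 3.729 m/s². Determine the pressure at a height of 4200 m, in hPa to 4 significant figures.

P ≈ 4.894 hPa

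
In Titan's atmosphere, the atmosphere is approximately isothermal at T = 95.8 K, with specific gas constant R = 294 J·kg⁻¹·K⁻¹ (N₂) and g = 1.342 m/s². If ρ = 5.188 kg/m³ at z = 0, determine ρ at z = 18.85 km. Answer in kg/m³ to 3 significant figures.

ρ ≈ 2.11 kg/m³

Scale height: H = RT/g = 294 × 95.8 / 1.342 = 20987 m.
In an isothermal atmosphere, density decays like pressure: ρ = ρ₀ exp(−z/H).
z/H = 18850/20987 = 0.89818; exp(−0.89818) = 0.40731.
ρ = 5.188 × 0.40731 = 2.1131 kg/m³.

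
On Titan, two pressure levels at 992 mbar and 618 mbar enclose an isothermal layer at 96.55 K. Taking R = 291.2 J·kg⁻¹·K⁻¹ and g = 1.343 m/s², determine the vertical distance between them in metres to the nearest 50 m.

Δz ≈ 9900 m

Hypsometric equation: Δz = (R T̄/g) ln(P₁/P₂).
R T̄/g = 291.2 × 96.55 / 1.343 = 20935 m.
ln(992/618) = ln(1.6052) = 0.47325.
Δz = 20935 × 0.47325 = 9907.5 m.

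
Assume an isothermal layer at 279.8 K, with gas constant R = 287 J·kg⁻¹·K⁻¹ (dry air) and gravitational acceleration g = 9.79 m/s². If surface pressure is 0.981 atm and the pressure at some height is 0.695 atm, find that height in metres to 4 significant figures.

z ≈ 2827 m

Scale height: H = RT/g = 287 × 279.8 / 9.79 = 8202.5 m.
Invert the barometric formula: z = H ln(P₀/P).
P₀/P = 0.981/0.695 = 1.4115; ln(1.4115) = 0.34465.
z = 8202.5 × 0.34465 = 2827.0 m.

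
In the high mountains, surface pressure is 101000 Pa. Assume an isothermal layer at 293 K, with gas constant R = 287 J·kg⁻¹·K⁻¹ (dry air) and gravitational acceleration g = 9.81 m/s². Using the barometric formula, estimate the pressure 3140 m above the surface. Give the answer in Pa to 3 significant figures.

Scale height: H = RT/g = 287 × 293 / 9.81 = 8572.0 m.
Barometric formula: P = P₀ exp(−z/H).
z/H = 3140.0/8572.0 = 0.36631; exp(−0.36631) = 0.69329.
P = 101000 × 0.69329 = 70022 Pa.

P ≈ 70000 Pa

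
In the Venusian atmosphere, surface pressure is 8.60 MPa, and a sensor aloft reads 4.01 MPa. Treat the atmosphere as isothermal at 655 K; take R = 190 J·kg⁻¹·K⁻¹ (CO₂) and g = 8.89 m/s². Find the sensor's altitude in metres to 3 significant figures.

Scale height: H = RT/g = 190 × 655 / 8.89 = 13999 m.
Invert the barometric formula: z = H ln(P₀/P).
P₀/P = 8.60/4.01 = 2.1446; ln(2.1446) = 0.76295.
z = 13999 × 0.76295 = 10681 m.

z ≈ 10700 m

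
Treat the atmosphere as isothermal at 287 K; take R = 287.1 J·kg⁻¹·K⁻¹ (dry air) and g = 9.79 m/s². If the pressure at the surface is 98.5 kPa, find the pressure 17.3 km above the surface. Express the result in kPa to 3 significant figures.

Scale height: H = RT/g = 287.1 × 287 / 9.79 = 8416.5 m.
Barometric formula: P = P₀ exp(−z/H).
z/H = 17300/8416.5 = 2.0555; exp(−2.0555) = 0.12803.
P = 98.5 × 0.12803 = 12.611 kPa.

P ≈ 12.6 kPa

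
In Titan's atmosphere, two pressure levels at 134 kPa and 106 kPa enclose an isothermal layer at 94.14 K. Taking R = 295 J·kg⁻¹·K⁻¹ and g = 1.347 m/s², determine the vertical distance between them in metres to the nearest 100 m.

Hypsometric equation: Δz = (R T̄/g) ln(P₁/P₂).
R T̄/g = 295 × 94.14 / 1.347 = 20617 m.
ln(134/106) = ln(1.2642) = 0.23444.
Δz = 20617 × 0.23444 = 4833.4 m.

Δz ≈ 4800 m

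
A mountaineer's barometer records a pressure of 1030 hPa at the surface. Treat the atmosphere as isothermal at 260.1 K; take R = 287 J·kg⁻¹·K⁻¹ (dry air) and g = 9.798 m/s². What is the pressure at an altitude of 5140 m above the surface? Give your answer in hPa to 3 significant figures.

P ≈ 525 hPa

Scale height: H = RT/g = 287 × 260.1 / 9.798 = 7618.8 m.
Barometric formula: P = P₀ exp(−z/H).
z/H = 5140.0/7618.8 = 0.67465; exp(−0.67465) = 0.50933.
P = 1030 × 0.50933 = 524.61 hPa.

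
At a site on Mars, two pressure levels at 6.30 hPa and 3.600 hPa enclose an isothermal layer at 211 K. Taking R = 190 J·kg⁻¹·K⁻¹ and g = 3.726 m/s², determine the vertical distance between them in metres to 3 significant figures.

Δz ≈ 6020 m

Hypsometric equation: Δz = (R T̄/g) ln(P₁/P₂).
R T̄/g = 190 × 211 / 3.726 = 10760 m.
ln(6.30/3.600) = ln(1.7500) = 0.55962.
Δz = 10760 × 0.55962 = 6021.5 m.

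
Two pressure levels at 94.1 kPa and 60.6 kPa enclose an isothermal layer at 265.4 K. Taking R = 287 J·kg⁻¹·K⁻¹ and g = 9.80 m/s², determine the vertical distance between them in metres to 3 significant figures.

Δz ≈ 3420 m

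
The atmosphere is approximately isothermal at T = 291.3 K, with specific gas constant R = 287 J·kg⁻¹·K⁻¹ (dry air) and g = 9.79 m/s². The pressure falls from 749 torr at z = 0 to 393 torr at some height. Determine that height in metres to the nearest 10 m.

Scale height: H = RT/g = 287 × 291.3 / 9.79 = 8539.6 m.
Invert the barometric formula: z = H ln(P₀/P).
P₀/P = 749/393 = 1.9059; ln(1.9059) = 0.64495.
z = 8539.6 × 0.64495 = 5507.6 m.

z ≈ 5510 m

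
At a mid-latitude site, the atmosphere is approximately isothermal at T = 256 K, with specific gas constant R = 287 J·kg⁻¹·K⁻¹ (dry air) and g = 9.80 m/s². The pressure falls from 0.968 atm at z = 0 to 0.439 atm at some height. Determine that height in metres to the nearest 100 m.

Scale height: H = RT/g = 287 × 256 / 9.80 = 7497.1 m.
Invert the barometric formula: z = H ln(P₀/P).
P₀/P = 0.968/0.439 = 2.2050; ln(2.2050) = 0.79073.
z = 7497.1 × 0.79073 = 5928.2 m.

z ≈ 5900 m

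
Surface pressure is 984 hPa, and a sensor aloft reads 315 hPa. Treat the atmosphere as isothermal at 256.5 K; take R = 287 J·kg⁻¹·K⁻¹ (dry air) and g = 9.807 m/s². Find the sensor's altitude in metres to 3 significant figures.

z ≈ 8550 m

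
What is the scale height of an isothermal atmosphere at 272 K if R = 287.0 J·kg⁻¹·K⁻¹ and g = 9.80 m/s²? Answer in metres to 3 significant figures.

The scale height of an isothermal atmosphere is H = RT/g.
H = 287.0 × 272 / 9.80 = 78064/9.80 = 7965.7 m.

H ≈ 7970 m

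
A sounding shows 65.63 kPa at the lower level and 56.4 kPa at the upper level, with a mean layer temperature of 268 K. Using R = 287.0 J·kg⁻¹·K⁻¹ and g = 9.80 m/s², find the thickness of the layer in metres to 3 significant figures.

Δz ≈ 1190 m

Hypsometric equation: Δz = (R T̄/g) ln(P₁/P₂).
R T̄/g = 287.0 × 268 / 9.80 = 7848.6 m.
ln(65.63/56.4) = ln(1.1637) = 0.15160.
Δz = 7848.6 × 0.15160 = 1189.8 m.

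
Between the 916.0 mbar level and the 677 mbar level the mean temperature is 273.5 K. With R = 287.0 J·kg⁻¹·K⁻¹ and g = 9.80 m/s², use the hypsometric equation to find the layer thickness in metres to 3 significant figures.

Hypsometric equation: Δz = (R T̄/g) ln(P₁/P₂).
R T̄/g = 287.0 × 273.5 / 9.80 = 8009.6 m.
ln(916.0/677) = ln(1.3530) = 0.30232.
Δz = 8009.6 × 0.30232 = 2421.5 m.

Δz ≈ 2420 m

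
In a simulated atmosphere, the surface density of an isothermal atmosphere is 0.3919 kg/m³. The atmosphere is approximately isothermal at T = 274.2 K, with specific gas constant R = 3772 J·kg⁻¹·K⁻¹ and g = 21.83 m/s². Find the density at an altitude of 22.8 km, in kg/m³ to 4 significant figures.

Scale height: H = RT/g = 3772 × 274.2 / 21.83 = 47379 m.
In an isothermal atmosphere, density decays like pressure: ρ = ρ₀ exp(−z/H).
z/H = 22800/47379 = 0.48123; exp(−0.48123) = 0.61802.
ρ = 0.3919 × 0.61802 = 0.24220 kg/m³.

ρ ≈ 0.2422 kg/m³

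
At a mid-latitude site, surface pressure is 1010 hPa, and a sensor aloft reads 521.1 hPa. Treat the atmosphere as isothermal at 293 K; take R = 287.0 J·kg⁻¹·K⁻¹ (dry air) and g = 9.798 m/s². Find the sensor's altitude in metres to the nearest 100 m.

z ≈ 5700 m

Scale height: H = RT/g = 287.0 × 293 / 9.798 = 8582.5 m.
Invert the barometric formula: z = H ln(P₀/P).
P₀/P = 1010/521.1 = 1.9382; ln(1.9382) = 0.66176.
z = 8582.5 × 0.66176 = 5679.6 m.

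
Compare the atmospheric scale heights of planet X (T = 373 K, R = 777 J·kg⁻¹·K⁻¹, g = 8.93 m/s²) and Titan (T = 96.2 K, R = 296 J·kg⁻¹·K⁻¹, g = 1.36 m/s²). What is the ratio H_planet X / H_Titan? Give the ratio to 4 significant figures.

H = RT/g for each body.
H_planet X = 777 × 373 / 8.93 = 32455 m.
H_Titan = 296 × 96.2 / 1.36 = 20938 m.
H_planet X/H_Titan = 32455/20938 = 1.5501.

H_planet X/H_Titan ≈ 1.550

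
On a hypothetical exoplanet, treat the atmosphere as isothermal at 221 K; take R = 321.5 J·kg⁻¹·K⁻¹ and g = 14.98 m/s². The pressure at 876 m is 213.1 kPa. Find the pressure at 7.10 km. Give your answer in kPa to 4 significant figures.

P ≈ 57.37 kPa

Scale height: H = RT/g = 321.5 × 221 / 14.98 = 4743.1 m.
Between two levels, P₂ = P₁ exp(−Δz/H) with Δz = z₂ − z₁.
Δz = 7100.0 − 876.00 = 6224.0 m; Δz/H = 6224.0/4743.1 = 1.3122.
P₂ = 213.1 × exp(−1.3122) = 213.1 × 0.26923 = 57.373 kPa.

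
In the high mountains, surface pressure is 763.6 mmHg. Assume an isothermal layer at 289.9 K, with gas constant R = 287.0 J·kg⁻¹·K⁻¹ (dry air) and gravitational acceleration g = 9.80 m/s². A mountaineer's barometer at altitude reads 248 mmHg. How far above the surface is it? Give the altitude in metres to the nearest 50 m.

z ≈ 9550 m

Scale height: H = RT/g = 287.0 × 289.9 / 9.80 = 8489.9 m.
Invert the barometric formula: z = H ln(P₀/P).
P₀/P = 763.6/248 = 3.0790; ln(3.0790) = 1.1246.
z = 8489.9 × 1.1246 = 9547.7 m.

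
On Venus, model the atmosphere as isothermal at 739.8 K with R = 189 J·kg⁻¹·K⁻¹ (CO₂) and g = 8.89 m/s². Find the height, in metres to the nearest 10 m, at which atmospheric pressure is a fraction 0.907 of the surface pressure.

Scale height: H = RT/g = 189 × 739.8 / 8.89 = 15728 m.
Set P/P₀ = exp(−z/H) = 0.907, so z = −H ln(0.907).
−ln(0.907) = 0.097613; z = 15728 × 0.097613 = 1535.3 m.

z ≈ 1540 m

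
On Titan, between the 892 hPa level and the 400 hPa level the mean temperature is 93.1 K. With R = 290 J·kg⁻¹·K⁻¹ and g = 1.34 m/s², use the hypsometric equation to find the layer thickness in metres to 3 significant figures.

Δz ≈ 16200 m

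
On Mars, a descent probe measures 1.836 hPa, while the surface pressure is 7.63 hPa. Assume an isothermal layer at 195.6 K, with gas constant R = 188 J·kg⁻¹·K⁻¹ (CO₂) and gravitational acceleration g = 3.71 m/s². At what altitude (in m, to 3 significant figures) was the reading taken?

z ≈ 14100 m

Scale height: H = RT/g = 188 × 195.6 / 3.71 = 9911.8 m.
Invert the barometric formula: z = H ln(P₀/P).
P₀/P = 7.63/1.836 = 4.1558; ln(4.1558) = 1.4245.
z = 9911.8 × 1.4245 = 14119 m.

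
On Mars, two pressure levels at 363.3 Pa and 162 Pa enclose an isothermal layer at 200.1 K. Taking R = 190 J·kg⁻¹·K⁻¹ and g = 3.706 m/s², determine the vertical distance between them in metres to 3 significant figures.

Hypsometric equation: Δz = (R T̄/g) ln(P₁/P₂).
R T̄/g = 190 × 200.1 / 3.706 = 10259 m.
ln(363.3/162) = ln(2.2426) = 0.80764.
Δz = 10259 × 0.80764 = 8285.6 m.

Δz ≈ 8290 m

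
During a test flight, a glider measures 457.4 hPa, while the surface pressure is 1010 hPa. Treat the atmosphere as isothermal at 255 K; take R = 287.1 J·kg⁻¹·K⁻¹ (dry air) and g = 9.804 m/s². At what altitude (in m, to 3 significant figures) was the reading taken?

Scale height: H = RT/g = 287.1 × 255 / 9.804 = 7467.4 m.
Invert the barometric formula: z = H ln(P₀/P).
P₀/P = 1010/457.4 = 2.2081; ln(2.2081) = 0.79213.
z = 7467.4 × 0.79213 = 5915.2 m.

z ≈ 5920 m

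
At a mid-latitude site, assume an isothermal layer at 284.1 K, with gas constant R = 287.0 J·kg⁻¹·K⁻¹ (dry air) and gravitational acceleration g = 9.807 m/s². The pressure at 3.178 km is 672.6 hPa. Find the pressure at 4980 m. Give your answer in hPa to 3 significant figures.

P ≈ 542 hPa

Scale height: H = RT/g = 287.0 × 284.1 / 9.807 = 8314.1 m.
Between two levels, P₂ = P₁ exp(−Δz/H) with Δz = z₂ − z₁.
Δz = 4980.0 − 3178.0 = 1802.0 m; Δz/H = 1802.0/8314.1 = 0.21674.
P₂ = 672.6 × exp(−0.21674) = 672.6 × 0.80514 = 541.54 hPa.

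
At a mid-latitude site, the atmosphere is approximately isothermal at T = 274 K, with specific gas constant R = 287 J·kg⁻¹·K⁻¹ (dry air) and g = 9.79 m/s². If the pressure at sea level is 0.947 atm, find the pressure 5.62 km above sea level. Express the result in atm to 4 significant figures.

Scale height: H = RT/g = 287 × 274 / 9.79 = 8032.5 m.
Barometric formula: P = P₀ exp(−z/H).
z/H = 5620.0/8032.5 = 0.69966; exp(−0.69966) = 0.49675.
P = 0.947 × 0.49675 = 0.47042 atm.

P ≈ 0.4704 atm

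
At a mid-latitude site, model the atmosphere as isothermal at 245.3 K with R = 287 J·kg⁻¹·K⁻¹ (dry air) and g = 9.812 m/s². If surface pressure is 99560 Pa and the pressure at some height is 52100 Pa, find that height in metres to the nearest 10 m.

z ≈ 4650 m

Scale height: H = RT/g = 287 × 245.3 / 9.812 = 7175.0 m.
Invert the barometric formula: z = H ln(P₀/P).
P₀/P = 99560/52100 = 1.9109; ln(1.9109) = 0.64757.
z = 7175.0 × 0.64757 = 4646.3 m.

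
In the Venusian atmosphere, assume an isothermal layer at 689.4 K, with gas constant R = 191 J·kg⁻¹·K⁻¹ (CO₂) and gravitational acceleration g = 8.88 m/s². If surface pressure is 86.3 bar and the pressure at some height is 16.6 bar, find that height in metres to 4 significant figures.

z ≈ 24440 m

Scale height: H = RT/g = 191 × 689.4 / 8.88 = 14828 m.
Invert the barometric formula: z = H ln(P₀/P).
P₀/P = 86.3/16.6 = 5.1988; ln(5.1988) = 1.6484.
z = 14828 × 1.6484 = 24442 m.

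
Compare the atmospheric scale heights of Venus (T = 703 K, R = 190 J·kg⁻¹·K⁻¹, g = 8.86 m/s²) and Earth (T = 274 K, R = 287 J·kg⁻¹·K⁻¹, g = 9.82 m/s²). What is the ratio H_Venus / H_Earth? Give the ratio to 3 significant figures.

H_Venus/H_Earth ≈ 1.88

H = RT/g for each body.
H_Venus = 190 × 703 / 8.86 = 15076 m.
H_Earth = 287 × 274 / 9.82 = 8007.9 m.
H_Venus/H_Earth = 15076/8007.9 = 1.8826.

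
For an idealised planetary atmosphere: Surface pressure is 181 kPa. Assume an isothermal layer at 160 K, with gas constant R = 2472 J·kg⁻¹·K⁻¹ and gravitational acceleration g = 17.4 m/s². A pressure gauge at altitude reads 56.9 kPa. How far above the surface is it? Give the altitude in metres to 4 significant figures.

z ≈ 26300 m

Scale height: H = RT/g = 2472 × 160 / 17.4 = 22731 m.
Invert the barometric formula: z = H ln(P₀/P).
P₀/P = 181/56.9 = 3.1810; ln(3.1810) = 1.1572.
z = 22731 × 1.1572 = 26304 m.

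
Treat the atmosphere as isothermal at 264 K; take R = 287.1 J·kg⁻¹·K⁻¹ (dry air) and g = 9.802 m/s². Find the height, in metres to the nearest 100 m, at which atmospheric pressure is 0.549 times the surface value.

z ≈ 4600 m

Scale height: H = RT/g = 287.1 × 264 / 9.802 = 7732.5 m.
Set P/P₀ = exp(−z/H) = 0.549, so z = −H ln(0.549).
−ln(0.549) = 0.59966; z = 7732.5 × 0.59966 = 4636.9 m.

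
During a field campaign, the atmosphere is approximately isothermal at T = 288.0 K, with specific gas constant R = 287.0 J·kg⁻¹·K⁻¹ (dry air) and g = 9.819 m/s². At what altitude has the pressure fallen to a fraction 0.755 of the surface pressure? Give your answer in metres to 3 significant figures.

Scale height: H = RT/g = 287.0 × 288.0 / 9.819 = 8418.0 m.
Set P/P₀ = exp(−z/H) = 0.755, so z = −H ln(0.755).
−ln(0.755) = 0.28104; z = 8418.0 × 0.28104 = 2365.8 m.

z ≈ 2370 m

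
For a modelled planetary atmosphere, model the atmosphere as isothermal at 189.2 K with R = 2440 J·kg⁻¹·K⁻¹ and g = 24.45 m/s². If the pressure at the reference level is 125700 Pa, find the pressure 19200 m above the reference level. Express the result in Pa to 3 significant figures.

P ≈ 45500 Pa

Scale height: H = RT/g = 2440 × 189.2 / 24.45 = 18881 m.
Barometric formula: P = P₀ exp(−z/H).
z/H = 19200/18881 = 1.0169; exp(−1.0169) = 0.36171.
P = 125700 × 0.36171 = 45467 Pa.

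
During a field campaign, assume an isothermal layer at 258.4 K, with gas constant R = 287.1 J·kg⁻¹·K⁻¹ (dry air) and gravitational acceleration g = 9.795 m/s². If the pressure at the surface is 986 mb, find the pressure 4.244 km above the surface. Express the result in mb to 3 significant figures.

P ≈ 563 mb

Scale height: H = RT/g = 287.1 × 258.4 / 9.795 = 7573.9 m.
Barometric formula: P = P₀ exp(−z/H).
z/H = 4244.0/7573.9 = 0.56035; exp(−0.56035) = 0.57101.
P = 986 × 0.57101 = 563.02 mb.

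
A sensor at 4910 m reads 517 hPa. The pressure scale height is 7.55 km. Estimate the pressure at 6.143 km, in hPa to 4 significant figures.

P ≈ 439.1 hPa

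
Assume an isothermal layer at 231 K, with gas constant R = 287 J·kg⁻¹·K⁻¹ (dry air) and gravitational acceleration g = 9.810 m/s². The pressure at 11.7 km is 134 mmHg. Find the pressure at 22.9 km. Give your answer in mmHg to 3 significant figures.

Scale height: H = RT/g = 287 × 231 / 9.810 = 6758.1 m.
Between two levels, P₂ = P₁ exp(−Δz/H) with Δz = z₂ − z₁.
Δz = 22900 − 11700 = 11200 m; Δz/H = 11200/6758.1 = 1.6573.
P₂ = 134 × exp(−1.6573) = 134 × 0.19065 = 25.547 mmHg.

P ≈ 25.5 mmHg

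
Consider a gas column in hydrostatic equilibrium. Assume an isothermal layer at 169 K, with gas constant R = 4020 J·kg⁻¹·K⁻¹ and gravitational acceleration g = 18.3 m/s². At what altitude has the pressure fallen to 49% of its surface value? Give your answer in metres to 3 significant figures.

z ≈ 26500 m

Scale height: H = RT/g = 4020 × 169 / 18.3 = 37125 m.
Set P/P₀ = exp(−z/H) = 0.49, so z = −H ln(0.49).
−ln(0.49) = 0.71335; z = 37125 × 0.71335 = 26483 m.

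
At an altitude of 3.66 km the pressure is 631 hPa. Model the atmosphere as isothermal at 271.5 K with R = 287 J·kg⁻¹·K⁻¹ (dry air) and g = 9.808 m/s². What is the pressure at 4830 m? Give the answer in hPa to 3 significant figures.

P ≈ 545 hPa

Scale height: H = RT/g = 287 × 271.5 / 9.808 = 7944.6 m.
Between two levels, P₂ = P₁ exp(−Δz/H) with Δz = z₂ − z₁.
Δz = 4830.0 − 3660.0 = 1170.0 m; Δz/H = 1170.0/7944.6 = 0.14727.
P₂ = 631 × exp(−0.14727) = 631 × 0.86306 = 544.59 hPa.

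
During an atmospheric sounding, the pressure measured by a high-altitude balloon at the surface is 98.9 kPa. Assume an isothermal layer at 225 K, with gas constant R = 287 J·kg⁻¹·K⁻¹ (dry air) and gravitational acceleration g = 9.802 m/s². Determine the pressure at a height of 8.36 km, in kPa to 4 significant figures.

P ≈ 27.80 kPa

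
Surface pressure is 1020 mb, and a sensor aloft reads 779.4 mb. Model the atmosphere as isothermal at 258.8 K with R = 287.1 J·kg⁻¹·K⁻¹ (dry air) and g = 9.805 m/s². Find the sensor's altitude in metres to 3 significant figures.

z ≈ 2040 m

Scale height: H = RT/g = 287.1 × 258.8 / 9.805 = 7577.9 m.
Invert the barometric formula: z = H ln(P₀/P).
P₀/P = 1020/779.4 = 1.3087; ln(1.3087) = 0.26903.
z = 7577.9 × 0.26903 = 2038.7 m.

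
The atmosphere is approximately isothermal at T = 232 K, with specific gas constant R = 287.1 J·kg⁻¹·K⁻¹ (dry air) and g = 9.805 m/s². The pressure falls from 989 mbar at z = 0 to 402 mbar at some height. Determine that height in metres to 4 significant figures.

z ≈ 6116 m

Scale height: H = RT/g = 287.1 × 232 / 9.805 = 6793.2 m.
Invert the barometric formula: z = H ln(P₀/P).
P₀/P = 989/402 = 2.4602; ln(2.4602) = 0.90024.
z = 6793.2 × 0.90024 = 6115.5 m.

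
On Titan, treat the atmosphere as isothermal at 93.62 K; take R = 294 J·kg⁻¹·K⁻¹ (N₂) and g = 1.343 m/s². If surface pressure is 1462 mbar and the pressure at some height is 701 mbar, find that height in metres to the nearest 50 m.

z ≈ 15050 m

Scale height: H = RT/g = 294 × 93.62 / 1.343 = 20495 m.
Invert the barometric formula: z = H ln(P₀/P).
P₀/P = 1462/701 = 2.0856; ln(2.0856) = 0.73506.
z = 20495 × 0.73506 = 15065 m.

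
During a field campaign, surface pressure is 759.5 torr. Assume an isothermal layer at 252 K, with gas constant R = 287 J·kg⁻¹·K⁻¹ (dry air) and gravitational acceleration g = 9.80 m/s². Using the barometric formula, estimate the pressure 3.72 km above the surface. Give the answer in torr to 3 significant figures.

P ≈ 459 torr

Scale height: H = RT/g = 287 × 252 / 9.80 = 7380.0 m.
Barometric formula: P = P₀ exp(−z/H).
z/H = 3720.0/7380.0 = 0.50407; exp(−0.50407) = 0.60407.
P = 759.5 × 0.60407 = 458.79 torr.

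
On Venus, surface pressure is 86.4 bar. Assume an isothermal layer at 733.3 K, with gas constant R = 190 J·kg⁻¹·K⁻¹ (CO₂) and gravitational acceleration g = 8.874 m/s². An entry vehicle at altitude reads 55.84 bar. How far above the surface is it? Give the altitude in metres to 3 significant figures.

z ≈ 6850 m

Scale height: H = RT/g = 190 × 733.3 / 8.874 = 15701 m.
Invert the barometric formula: z = H ln(P₀/P).
P₀/P = 86.4/55.84 = 1.5473; ln(1.5473) = 0.43651.
z = 15701 × 0.43651 = 6853.6 m.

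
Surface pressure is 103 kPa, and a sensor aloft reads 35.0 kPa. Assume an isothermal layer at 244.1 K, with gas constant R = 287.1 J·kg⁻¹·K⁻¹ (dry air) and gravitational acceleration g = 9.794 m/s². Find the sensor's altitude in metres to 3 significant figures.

Scale height: H = RT/g = 287.1 × 244.1 / 9.794 = 7155.5 m.
Invert the barometric formula: z = H ln(P₀/P).
P₀/P = 103/35.0 = 2.9429; ln(2.9429) = 1.0794.
z = 7155.5 × 1.0794 = 7723.6 m.

z ≈ 7720 m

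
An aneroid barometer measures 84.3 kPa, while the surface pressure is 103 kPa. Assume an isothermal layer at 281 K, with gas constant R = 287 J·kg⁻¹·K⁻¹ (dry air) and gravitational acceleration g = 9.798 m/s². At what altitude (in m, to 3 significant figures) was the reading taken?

z ≈ 1650 m

Scale height: H = RT/g = 287 × 281 / 9.798 = 8231.0 m.
Invert the barometric formula: z = H ln(P₀/P).
P₀/P = 103/84.3 = 1.2218; ln(1.2218) = 0.20033.
z = 8231.0 × 0.20033 = 1648.9 m.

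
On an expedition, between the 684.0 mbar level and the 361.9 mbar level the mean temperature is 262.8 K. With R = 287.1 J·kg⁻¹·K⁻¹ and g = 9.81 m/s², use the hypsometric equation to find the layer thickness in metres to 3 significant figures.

Hypsometric equation: Δz = (R T̄/g) ln(P₁/P₂).
R T̄/g = 287.1 × 262.8 / 9.81 = 7691.1 m.
ln(684.0/361.9) = ln(1.8900) = 0.63658.
Δz = 7691.1 × 0.63658 = 4896.0 m.

Δz ≈ 4900 m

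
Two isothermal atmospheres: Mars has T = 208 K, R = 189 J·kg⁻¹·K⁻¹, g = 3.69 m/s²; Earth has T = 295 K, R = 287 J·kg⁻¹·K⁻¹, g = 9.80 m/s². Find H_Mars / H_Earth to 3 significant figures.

H = RT/g for each body.
H_Mars = 189 × 208 / 3.69 = 10654 m.
H_Earth = 287 × 295 / 9.80 = 8639.3 m.
H_Mars/H_Earth = 10654/8639.3 = 1.2332.

H_Mars/H_Earth ≈ 1.23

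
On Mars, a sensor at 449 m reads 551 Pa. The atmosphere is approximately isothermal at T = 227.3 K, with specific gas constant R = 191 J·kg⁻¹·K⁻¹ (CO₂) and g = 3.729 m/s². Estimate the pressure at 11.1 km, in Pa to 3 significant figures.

Scale height: H = RT/g = 191 × 227.3 / 3.729 = 11642 m.
Between two levels, P₂ = P₁ exp(−Δz/H) with Δz = z₂ − z₁.
Δz = 11100 − 449.00 = 10651 m; Δz/H = 10651/11642 = 0.91488.
P₂ = 551 × exp(−0.91488) = 551 × 0.40056 = 220.71 Pa.

P ≈ 221 Pa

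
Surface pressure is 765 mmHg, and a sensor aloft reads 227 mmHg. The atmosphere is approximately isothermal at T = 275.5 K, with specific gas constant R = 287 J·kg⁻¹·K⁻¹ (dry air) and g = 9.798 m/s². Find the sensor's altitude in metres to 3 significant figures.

z ≈ 9800 m

Scale height: H = RT/g = 287 × 275.5 / 9.798 = 8069.9 m.
Invert the barometric formula: z = H ln(P₀/P).
P₀/P = 765/227 = 3.3700; ln(3.3700) = 1.2149.
z = 8069.9 × 1.2149 = 9804.1 m.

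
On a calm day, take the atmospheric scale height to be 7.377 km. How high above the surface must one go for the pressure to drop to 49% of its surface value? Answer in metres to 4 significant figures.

Set P/P₀ = exp(−z/H) = 0.49, so z = −H ln(0.49).
−ln(0.49) = 0.71335; z = 7377.0 × 0.71335 = 5262.4 m.

z ≈ 5262 m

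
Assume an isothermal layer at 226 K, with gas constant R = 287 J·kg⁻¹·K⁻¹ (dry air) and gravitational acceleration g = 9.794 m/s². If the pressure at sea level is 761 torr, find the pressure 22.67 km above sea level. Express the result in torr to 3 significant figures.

P ≈ 24.8 torr

Scale height: H = RT/g = 287 × 226 / 9.794 = 6622.6 m.
Barometric formula: P = P₀ exp(−z/H).
z/H = 22670/6622.6 = 3.4231; exp(−3.4231) = 0.032611.
P = 761 × 0.032611 = 24.817 torr.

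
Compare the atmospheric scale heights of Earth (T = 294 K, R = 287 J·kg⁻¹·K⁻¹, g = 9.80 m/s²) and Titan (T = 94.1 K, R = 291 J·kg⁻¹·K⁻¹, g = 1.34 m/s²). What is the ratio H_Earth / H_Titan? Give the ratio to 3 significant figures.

H = RT/g for each body.
H_Earth = 287 × 294 / 9.80 = 8610.0 m.
H_Titan = 291 × 94.1 / 1.34 = 20435 m.
H_Earth/H_Titan = 8610.0/20435 = 0.42134.

H_Earth/H_Titan ≈ 0.421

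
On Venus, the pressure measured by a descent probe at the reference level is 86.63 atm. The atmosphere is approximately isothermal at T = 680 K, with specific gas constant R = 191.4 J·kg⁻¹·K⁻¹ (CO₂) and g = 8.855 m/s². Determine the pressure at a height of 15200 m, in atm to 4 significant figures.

Scale height: H = RT/g = 191.4 × 680 / 8.855 = 14698 m.
Barometric formula: P = P₀ exp(−z/H).
z/H = 15200/14698 = 1.0342; exp(−1.0342) = 0.35551.
P = 86.63 × 0.35551 = 30.798 atm.

P ≈ 30.80 atm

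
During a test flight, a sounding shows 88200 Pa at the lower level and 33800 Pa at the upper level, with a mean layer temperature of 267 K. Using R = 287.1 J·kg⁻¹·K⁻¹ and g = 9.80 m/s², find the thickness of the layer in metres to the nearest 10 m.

Δz ≈ 7500 m

Hypsometric equation: Δz = (R T̄/g) ln(P₁/P₂).
R T̄/g = 287.1 × 267 / 9.80 = 7822.0 m.
ln(88200/33800) = ln(2.6095) = 0.95916.
Δz = 7822.0 × 0.95916 = 7502.5 m.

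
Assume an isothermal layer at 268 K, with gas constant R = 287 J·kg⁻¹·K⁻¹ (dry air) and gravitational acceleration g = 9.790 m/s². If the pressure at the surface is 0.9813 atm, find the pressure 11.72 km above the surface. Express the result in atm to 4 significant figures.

P ≈ 0.2208 atm

Scale height: H = RT/g = 287 × 268 / 9.790 = 7856.6 m.
Barometric formula: P = P₀ exp(−z/H).
z/H = 11720/7856.6 = 1.4917; exp(−1.4917) = 0.22499.
P = 0.9813 × 0.22499 = 0.22078 atm.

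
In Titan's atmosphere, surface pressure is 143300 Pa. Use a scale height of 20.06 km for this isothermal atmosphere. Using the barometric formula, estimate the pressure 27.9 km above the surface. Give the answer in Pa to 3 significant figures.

P ≈ 35700 Pa

Barometric formula: P = P₀ exp(−z/H).
z/H = 27900/20060 = 1.3908; exp(−1.3908) = 0.24888.
P = 143300 × 0.24888 = 35665 Pa.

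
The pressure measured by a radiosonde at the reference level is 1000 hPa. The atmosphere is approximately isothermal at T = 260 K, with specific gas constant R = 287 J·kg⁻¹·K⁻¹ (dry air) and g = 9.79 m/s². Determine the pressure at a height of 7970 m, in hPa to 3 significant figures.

P ≈ 351 hPa

Scale height: H = RT/g = 287 × 260 / 9.79 = 7622.1 m.
Barometric formula: P = P₀ exp(−z/H).
z/H = 7970.0/7622.1 = 1.0456; exp(−1.0456) = 0.35148.
P = 1000 × 0.35148 = 351.48 hPa.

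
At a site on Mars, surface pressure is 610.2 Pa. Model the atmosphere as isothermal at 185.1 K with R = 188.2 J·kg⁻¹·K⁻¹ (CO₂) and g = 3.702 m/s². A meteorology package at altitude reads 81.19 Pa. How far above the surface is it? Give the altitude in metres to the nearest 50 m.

z ≈ 19000 m

Scale height: H = RT/g = 188.2 × 185.1 / 3.702 = 9410.0 m.
Invert the barometric formula: z = H ln(P₀/P).
P₀/P = 610.2/81.19 = 7.5157; ln(7.5157) = 2.0170.
z = 9410.0 × 2.0170 = 18980 m.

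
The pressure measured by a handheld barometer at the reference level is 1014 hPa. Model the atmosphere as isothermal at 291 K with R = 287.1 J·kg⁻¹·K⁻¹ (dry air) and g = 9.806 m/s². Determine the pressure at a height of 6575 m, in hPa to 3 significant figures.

P ≈ 469 hPa

Scale height: H = RT/g = 287.1 × 291 / 9.806 = 8519.9 m.
Barometric formula: P = P₀ exp(−z/H).
z/H = 6575.0/8519.9 = 0.77172; exp(−0.77172) = 0.46222.
P = 1014 × 0.46222 = 468.69 hPa.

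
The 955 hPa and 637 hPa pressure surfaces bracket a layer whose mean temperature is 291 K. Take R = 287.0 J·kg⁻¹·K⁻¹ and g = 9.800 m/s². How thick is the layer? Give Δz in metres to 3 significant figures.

Hypsometric equation: Δz = (R T̄/g) ln(P₁/P₂).
R T̄/g = 287.0 × 291 / 9.800 = 8522.1 m.
ln(955/637) = ln(1.4992) = 0.40493.
Δz = 8522.1 × 0.40493 = 3450.9 m.

Δz ≈ 3450 m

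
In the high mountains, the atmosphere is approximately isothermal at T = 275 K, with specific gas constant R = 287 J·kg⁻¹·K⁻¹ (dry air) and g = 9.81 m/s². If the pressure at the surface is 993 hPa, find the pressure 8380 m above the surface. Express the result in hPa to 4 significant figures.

P ≈ 350.4 hPa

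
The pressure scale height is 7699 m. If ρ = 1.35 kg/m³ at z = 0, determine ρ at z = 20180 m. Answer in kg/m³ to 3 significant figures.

ρ ≈ 0.0982 kg/m³

In an isothermal atmosphere, density decays like pressure: ρ = ρ₀ exp(−z/H).
z/H = 20180/7699.0 = 2.6211; exp(−2.6211) = 0.072723.
ρ = 1.35 × 0.072723 = 0.098176 kg/m³.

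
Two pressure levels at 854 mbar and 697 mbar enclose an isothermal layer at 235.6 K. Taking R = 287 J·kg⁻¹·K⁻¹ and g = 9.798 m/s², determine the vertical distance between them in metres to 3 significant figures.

Δz ≈ 1400 m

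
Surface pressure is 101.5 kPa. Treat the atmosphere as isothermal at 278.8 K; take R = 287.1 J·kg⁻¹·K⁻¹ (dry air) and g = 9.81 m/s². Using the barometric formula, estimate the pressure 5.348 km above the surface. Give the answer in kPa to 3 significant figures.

Scale height: H = RT/g = 287.1 × 278.8 / 9.81 = 8159.4 m.
Barometric formula: P = P₀ exp(−z/H).
z/H = 5348.0/8159.4 = 0.65544; exp(−0.65544) = 0.51921.
P = 101.5 × 0.51921 = 52.700 kPa.

P ≈ 52.7 kPa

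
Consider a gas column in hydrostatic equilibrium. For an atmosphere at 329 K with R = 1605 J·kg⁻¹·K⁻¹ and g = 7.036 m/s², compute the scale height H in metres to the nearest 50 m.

H ≈ 75050 m

The scale height of an isothermal atmosphere is H = RT/g.
H = 1605 × 329 / 7.036 = 528040/7.036 = 75048 m.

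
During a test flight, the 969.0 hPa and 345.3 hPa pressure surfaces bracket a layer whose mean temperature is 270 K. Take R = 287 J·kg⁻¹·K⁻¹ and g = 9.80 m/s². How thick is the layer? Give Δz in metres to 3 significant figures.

Δz ≈ 8160 m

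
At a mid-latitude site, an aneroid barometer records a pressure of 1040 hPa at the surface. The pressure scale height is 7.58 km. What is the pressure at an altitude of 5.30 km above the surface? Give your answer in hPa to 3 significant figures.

Barometric formula: P = P₀ exp(−z/H).
z/H = 5300.0/7580.0 = 0.69921; exp(−0.69921) = 0.49698.
P = 1040 × 0.49698 = 516.86 hPa.

P ≈ 517 hPa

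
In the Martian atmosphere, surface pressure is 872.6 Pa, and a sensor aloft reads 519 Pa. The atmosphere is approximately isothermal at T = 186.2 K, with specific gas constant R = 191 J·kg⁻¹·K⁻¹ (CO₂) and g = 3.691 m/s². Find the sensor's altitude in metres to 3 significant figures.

Scale height: H = RT/g = 191 × 186.2 / 3.691 = 9635.4 m.
Invert the barometric formula: z = H ln(P₀/P).
P₀/P = 872.6/519 = 1.6813; ln(1.6813) = 0.51957.
z = 9635.4 × 0.51957 = 5006.3 m.

z ≈ 5010 m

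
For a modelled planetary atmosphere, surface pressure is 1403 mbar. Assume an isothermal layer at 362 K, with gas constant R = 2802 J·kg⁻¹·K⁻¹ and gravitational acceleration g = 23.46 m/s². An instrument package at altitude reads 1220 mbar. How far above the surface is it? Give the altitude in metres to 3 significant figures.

Scale height: H = RT/g = 2802 × 362 / 23.46 = 43236 m.
Invert the barometric formula: z = H ln(P₀/P).
P₀/P = 1403/1220 = 1.1500; ln(1.1500) = 0.13976.
z = 43236 × 0.13976 = 6042.7 m.

z ≈ 6040 m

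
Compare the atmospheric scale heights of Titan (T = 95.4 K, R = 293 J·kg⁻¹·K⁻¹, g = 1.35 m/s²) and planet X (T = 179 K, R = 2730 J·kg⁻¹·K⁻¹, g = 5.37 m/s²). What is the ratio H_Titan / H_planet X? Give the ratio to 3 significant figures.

H_Titan/H_planet X ≈ 0.228

H = RT/g for each body.
H_Titan = 293 × 95.4 / 1.35 = 20705 m.
H_planet X = 2730 × 179 / 5.37 = 91000 m.
H_Titan/H_planet X = 20705/91000 = 0.22753.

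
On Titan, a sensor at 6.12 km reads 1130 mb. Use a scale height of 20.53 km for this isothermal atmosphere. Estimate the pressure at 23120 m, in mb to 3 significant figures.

Between two levels, P₂ = P₁ exp(−Δz/H) with Δz = z₂ − z₁.
Δz = 23120 − 6120.0 = 17000 m; Δz/H = 17000/20530 = 0.82806.
P₂ = 1130 × exp(−0.82806) = 1130 × 0.43690 = 493.70 mb.

P ≈ 494 mb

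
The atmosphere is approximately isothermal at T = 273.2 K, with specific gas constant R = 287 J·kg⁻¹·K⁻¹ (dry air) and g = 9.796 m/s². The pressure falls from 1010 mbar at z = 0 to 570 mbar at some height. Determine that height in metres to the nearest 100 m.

Scale height: H = RT/g = 287 × 273.2 / 9.796 = 8004.1 m.
Invert the barometric formula: z = H ln(P₀/P).
P₀/P = 1010/570 = 1.7719; ln(1.7719) = 0.57205.
z = 8004.1 × 0.57205 = 4578.7 m.

z ≈ 4600 m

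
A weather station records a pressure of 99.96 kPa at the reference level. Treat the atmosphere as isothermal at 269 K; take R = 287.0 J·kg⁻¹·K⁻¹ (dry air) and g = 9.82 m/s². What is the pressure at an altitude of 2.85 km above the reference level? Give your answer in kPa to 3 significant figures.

Scale height: H = RT/g = 287.0 × 269 / 9.82 = 7861.8 m.
Barometric formula: P = P₀ exp(−z/H).
z/H = 2850.0/7861.8 = 0.36251; exp(−0.36251) = 0.69593.
P = 99.96 × 0.69593 = 69.565 kPa.

P ≈ 69.6 kPa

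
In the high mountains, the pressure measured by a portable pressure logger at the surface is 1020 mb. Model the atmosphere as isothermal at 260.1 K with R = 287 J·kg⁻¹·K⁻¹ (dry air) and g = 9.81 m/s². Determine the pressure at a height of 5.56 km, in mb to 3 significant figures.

Scale height: H = RT/g = 287 × 260.1 / 9.81 = 7609.4 m.
Barometric formula: P = P₀ exp(−z/H).
z/H = 5560.0/7609.4 = 0.73068; exp(−0.73068) = 0.48158.
P = 1020 × 0.48158 = 491.21 mb.

P ≈ 491 mb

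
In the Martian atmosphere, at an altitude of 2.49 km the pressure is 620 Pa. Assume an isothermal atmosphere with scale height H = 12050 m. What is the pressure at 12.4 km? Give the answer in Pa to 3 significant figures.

P ≈ 272 Pa

Between two levels, P₂ = P₁ exp(−Δz/H) with Δz = z₂ − z₁.
Δz = 12400 − 2490.0 = 9910.0 m; Δz/H = 9910.0/12050 = 0.82241.
P₂ = 620 × exp(−0.82241) = 620 × 0.43937 = 272.41 Pa.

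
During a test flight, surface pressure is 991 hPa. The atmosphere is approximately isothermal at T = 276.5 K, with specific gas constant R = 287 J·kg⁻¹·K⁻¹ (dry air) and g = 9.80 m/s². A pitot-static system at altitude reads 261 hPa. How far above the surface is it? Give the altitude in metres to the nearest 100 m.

z ≈ 10800 m

Scale height: H = RT/g = 287 × 276.5 / 9.80 = 8097.5 m.
Invert the barometric formula: z = H ln(P₀/P).
P₀/P = 991/261 = 3.7969; ln(3.7969) = 1.3342.
z = 8097.5 × 1.3342 = 10804 m.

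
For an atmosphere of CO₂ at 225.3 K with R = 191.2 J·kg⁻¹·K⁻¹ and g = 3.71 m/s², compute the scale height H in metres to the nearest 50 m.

H ≈ 11600 m

The scale height of an isothermal atmosphere is H = RT/g.
H = 191.2 × 225.3 / 3.71 = 43077/3.71 = 11611 m.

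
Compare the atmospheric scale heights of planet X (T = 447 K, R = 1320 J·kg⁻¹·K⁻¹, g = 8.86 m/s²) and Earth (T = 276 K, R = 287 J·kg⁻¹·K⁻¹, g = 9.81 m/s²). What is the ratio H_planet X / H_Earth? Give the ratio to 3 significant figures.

H_planet X/H_Earth ≈ 8.25

H = RT/g for each body.
H_planet X = 1320 × 447 / 8.86 = 66596 m.
H_Earth = 287 × 276 / 9.81 = 8074.6 m.
H_planet X/H_Earth = 66596/8074.6 = 8.2476.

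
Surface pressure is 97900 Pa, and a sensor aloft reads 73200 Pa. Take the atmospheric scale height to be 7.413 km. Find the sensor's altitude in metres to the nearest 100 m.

Invert the barometric formula: z = H ln(P₀/P).
P₀/P = 97900/73200 = 1.3374; ln(1.3374) = 0.29073.
z = 7413.0 × 0.29073 = 2155.2 m.

z ≈ 2200 m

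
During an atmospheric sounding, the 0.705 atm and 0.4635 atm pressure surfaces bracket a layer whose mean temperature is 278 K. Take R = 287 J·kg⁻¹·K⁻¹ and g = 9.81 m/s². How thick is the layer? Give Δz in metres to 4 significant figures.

Δz ≈ 3411 m

Hypsometric equation: Δz = (R T̄/g) ln(P₁/P₂).
R T̄/g = 287 × 278 / 9.81 = 8133.1 m.
ln(0.705/0.4635) = ln(1.5210) = 0.41937.
Δz = 8133.1 × 0.41937 = 3410.8 m.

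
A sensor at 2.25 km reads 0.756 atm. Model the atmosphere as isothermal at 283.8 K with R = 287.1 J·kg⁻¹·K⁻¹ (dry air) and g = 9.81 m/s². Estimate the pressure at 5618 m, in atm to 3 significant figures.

P ≈ 0.504 atm

Scale height: H = RT/g = 287.1 × 283.8 / 9.81 = 8305.7 m.
Between two levels, P₂ = P₁ exp(−Δz/H) with Δz = z₂ − z₁.
Δz = 5618.0 − 2250.0 = 3368.0 m; Δz/H = 3368.0/8305.7 = 0.40550.
P₂ = 0.756 × exp(−0.40550) = 0.756 × 0.66664 = 0.50398 atm.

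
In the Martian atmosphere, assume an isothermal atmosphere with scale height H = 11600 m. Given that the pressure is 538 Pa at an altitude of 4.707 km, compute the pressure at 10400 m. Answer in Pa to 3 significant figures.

P ≈ 329 Pa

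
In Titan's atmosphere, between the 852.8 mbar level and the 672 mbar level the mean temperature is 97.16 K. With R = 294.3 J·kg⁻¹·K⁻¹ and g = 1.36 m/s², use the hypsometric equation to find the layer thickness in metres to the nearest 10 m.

Δz ≈ 5010 m

Hypsometric equation: Δz = (R T̄/g) ln(P₁/P₂).
R T̄/g = 294.3 × 97.16 / 1.36 = 21025 m.
ln(852.8/672) = ln(1.2690) = 0.23823.
Δz = 21025 × 0.23823 = 5008.8 m.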